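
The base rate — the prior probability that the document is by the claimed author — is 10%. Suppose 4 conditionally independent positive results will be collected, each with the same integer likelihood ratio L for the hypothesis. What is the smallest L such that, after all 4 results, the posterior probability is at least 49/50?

Prior odds = 0.1/0.9 = 1/9.
Target odds = 0.98/0.02 = 49.
Need L⁴ ≥ 49 ÷ (1/9) = 441.
4⁴ = 256 < 441 ≤ 625 = 5⁴, so L = 5.

5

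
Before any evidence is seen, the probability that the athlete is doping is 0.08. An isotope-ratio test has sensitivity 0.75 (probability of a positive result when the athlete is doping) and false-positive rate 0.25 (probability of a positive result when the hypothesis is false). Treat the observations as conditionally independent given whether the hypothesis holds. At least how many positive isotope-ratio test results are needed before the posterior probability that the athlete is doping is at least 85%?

4

Prior odds = 0.08/0.92 = 2/23.
Likelihood ratio of a positive result = 0.75/0.25 = 3.
Target odds: 0.85 ÷ 0.15 = 17/3.
Need (2/23) × 3ⁿ ≥ 17/3, i.e. 3ⁿ ≥ 391/6.
3³ = 27 falls short of 391/6 but 3⁴ = 81 reaches it, so n = 4.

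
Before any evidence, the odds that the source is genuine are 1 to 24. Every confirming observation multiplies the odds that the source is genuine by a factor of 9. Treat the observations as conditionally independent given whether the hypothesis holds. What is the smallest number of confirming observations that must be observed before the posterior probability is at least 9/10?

3

Prior odds = 1/24.
Likelihood ratio per confirming observation = 9.
Target posterior odds = 0.9/0.1 = 9.
Need (1/24) × 9ⁿ ≥ 9, i.e. 9ⁿ ≥ 216.
9² = 81 falls short of 216 but 9³ = 729 reaches it, so n = 3.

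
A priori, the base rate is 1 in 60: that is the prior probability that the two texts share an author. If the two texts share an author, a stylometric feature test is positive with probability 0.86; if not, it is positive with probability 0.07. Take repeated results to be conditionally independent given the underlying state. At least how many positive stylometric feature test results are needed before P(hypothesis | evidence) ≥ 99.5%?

Prior odds = (1/60)/(59/60) = 1/59.
Likelihood ratio of a positive = 0.86/0.07 = 86/7.
Target odds: 0.995 ÷ 0.005 = 199.
Need (1/59) × (86/7)ⁿ ≥ 199, i.e. (86/7)ⁿ ≥ 11741.
(86/7)³ = 636056/343 falls short of 11741 but (86/7)⁴ = 54700816/2401 reaches it, so n = 4.

4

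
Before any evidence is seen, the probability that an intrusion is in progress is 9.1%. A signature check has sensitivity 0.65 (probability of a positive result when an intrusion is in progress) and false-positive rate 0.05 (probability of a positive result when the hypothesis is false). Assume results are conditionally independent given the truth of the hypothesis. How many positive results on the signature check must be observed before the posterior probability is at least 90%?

2

Prior odds: 0.091 ÷ 0.909 = 91/909.
Likelihood ratio of a positive result = 0.65/0.05 = 13.
Target posterior odds = 0.9/0.1 = 9.
Need (91/909) × 13ⁿ ≥ 9, i.e. 13ⁿ ≥ 8181/91.
13¹ = 13 falls short of 8181/91 but 13² = 169 reaches it, so n = 2.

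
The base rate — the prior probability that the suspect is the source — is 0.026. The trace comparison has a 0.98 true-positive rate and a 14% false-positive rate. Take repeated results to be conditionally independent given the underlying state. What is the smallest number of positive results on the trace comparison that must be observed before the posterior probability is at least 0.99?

5

Prior odds: 0.026 ÷ 0.974 = 13/487.
Likelihood ratio of a positive result = 0.98/0.14 = 7.
Target posterior odds = 0.99/0.01 = 99.
Require 7ⁿ ≥ 99 ÷ (13/487) = 48213/13.
7⁴ = 2401 falls short of 48213/13 but 7⁵ = 16807 reaches it, so n = 5.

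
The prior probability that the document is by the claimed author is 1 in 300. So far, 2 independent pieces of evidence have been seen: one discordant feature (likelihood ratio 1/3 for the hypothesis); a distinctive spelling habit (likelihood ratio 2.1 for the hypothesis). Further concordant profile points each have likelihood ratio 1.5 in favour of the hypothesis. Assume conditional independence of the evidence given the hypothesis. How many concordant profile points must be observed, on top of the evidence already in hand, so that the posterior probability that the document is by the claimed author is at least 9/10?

21

Prior odds = (1/300)/(299/300) = 1/299.
Combined Bayes factor of the evidence already in hand = (1/3) × 2.1 = 0.7.
Odds after that evidence = (1/299) × 0.7 = 7/2990.
Target odds = 0.9/0.1 = 9.
Need 1.5ⁿ ≥ 9 ÷ (7/2990) = 26910/7.
1.5²⁰ ≈3325.26 falls short of 26910/7 but 1.5²¹ ≈4987.89 reaches it, so n = 21.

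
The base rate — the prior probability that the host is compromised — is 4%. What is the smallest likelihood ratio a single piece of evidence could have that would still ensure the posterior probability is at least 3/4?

Prior odds = 0.04/0.96 = 1/24.
Target odds = 0.75/0.25 = 3.
Required Bayes factor = 3 ÷ (1/24) = 72.

72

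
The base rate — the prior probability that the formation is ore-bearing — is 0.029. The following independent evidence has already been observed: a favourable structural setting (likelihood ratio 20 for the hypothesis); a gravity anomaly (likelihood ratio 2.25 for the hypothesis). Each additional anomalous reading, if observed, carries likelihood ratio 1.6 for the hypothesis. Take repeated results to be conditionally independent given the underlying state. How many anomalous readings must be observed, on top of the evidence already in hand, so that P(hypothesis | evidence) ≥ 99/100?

Prior odds = 0.029/0.971 = 29/971.
Combined Bayes factor of the evidence already in hand = 20 × 2.25 = 45.
Odds after that evidence = (29/971) × 45 = 1305/971.
Target odds = 0.99/0.01 = 99.
Need 1.6ⁿ ≥ 99 ÷ (1305/971) = 10681/145.
1.6⁹ = 134217728/1953125 falls short of 10681/145 but 1.6¹⁰ ≈109.951 reaches it, so n = 10.

10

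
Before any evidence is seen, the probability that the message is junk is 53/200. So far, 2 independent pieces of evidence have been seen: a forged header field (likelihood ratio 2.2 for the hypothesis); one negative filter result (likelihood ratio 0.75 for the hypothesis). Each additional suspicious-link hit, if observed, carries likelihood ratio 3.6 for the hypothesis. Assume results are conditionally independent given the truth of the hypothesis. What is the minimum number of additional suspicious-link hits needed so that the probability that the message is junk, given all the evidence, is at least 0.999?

Prior odds = 0.265/0.735 = 53/147.
Combined Bayes factor of the evidence already in hand = 2.2 × 0.75 = 1.65.
Odds after that evidence = (53/147) × 1.65 = 583/980.
Target odds = 0.999/0.001 = 999.
Need 3.6ⁿ ≥ 999 ÷ (583/980) = 979020/583.
3.6⁵ = 604.66176 falls short of 979020/583 but 3.6⁶ = 34012224/15625 reaches it, so n = 6.

6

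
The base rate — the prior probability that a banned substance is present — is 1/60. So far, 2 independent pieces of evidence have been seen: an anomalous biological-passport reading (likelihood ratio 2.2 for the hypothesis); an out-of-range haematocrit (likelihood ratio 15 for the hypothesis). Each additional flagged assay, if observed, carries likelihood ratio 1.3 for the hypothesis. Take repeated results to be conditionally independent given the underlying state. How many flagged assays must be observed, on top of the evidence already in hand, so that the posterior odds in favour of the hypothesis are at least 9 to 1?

Prior odds = (1/60)/(59/60) = 1/59.
Combined Bayes factor of the evidence already in hand = 2.2 × 15 = 33.
Odds after that evidence = (1/59) × 33 = 33/59.
Target odds = 9.
Need 1.3ⁿ ≥ 9 ÷ (33/59) = 177/11.
1.3¹⁰ ≈13.7858 falls short of 177/11 but 1.3¹¹ ≈17.9216 reaches it, so n = 11.

11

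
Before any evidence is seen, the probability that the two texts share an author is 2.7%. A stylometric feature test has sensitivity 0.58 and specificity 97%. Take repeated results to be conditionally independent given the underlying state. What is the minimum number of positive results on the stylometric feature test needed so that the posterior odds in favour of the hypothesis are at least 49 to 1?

Prior odds: 0.027 ÷ 0.973 = 27/973.
False-positive rate = 1 − 0.97 = 0.03; likelihood ratio of a positive = 0.58/0.03 = 58/3.
Target odds = 49.
Require (58/3)ⁿ ≥ 49 ÷ (27/973) = 47677/27.
(58/3)² = 3364/9 falls short of 47677/27 but (58/3)³ = 195112/27 reaches it, so n = 3.

3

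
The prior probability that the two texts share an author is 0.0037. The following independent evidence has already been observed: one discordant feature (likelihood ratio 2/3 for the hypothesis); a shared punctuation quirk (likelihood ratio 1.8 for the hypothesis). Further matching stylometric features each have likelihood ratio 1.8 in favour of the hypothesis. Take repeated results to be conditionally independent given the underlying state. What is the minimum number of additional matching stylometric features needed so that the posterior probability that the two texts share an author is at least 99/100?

Prior odds = 0.0037/0.9963 = 37/9963.
Combined Bayes factor of the evidence already in hand = (2/3) × 1.8 = 1.2.
Odds after that evidence = (37/9963) × 1.2 = 74/16605.
Target odds = 0.99/0.01 = 99.
Need 1.8ⁿ ≥ 99 ÷ (74/16605) = 1643895/74.
1.8¹⁷ ≈21859.1 falls short of 1643895/74 but 1.8¹⁸ ≈39346.4 reaches it, so n = 18.

18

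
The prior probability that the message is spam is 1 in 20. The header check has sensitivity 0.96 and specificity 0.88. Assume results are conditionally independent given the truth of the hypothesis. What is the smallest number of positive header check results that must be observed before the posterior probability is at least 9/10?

Prior odds = 0.05/0.95 = 1/19.
False-positive rate = 1 − 0.88 = 0.12; likelihood ratio of a positive = 0.96/0.12 = 8.
Target odds: 0.9 ÷ 0.1 = 9.
Require 8ⁿ ≥ 9 ÷ (1/19) = 171.
8² = 64 falls short of 171 but 8³ = 512 reaches it, so n = 3.

3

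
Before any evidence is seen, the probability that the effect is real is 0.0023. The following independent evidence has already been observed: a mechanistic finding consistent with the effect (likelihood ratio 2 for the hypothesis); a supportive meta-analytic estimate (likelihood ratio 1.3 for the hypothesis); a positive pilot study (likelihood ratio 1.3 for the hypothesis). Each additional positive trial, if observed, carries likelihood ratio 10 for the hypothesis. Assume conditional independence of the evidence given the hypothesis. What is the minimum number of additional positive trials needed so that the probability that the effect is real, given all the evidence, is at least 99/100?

Prior odds = 0.0023/0.9977 = 23/9977.
Combined Bayes factor of the evidence already in hand = 2 × 1.3 × 1.3 = 3.38.
Odds after that evidence = (23/9977) × 3.38 = 3887/498850.
Target odds = 0.99/0.01 = 99.
Need 10ⁿ ≥ 99 ÷ (3887/498850) = 49386150/3887.
10⁴ = 10000 falls short of 49386150/3887 but 10⁵ = 100000 reaches it, so n = 5.

5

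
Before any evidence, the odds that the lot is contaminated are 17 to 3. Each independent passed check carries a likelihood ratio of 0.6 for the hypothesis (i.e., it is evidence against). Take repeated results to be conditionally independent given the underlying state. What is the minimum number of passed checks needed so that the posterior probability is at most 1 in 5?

Prior odds = 17/3.
Likelihood ratio per passed check = 0.6.
Target posterior odds = 0.2/0.8 = 0.25.
Require 0.6ⁿ ≤ 0.25 ÷ (17/3) = 3/68.
0.6⁶ = 729/15625 is still above 3/68 but 0.6⁷ = 2187/78125 is at or below it, so n = 7.

7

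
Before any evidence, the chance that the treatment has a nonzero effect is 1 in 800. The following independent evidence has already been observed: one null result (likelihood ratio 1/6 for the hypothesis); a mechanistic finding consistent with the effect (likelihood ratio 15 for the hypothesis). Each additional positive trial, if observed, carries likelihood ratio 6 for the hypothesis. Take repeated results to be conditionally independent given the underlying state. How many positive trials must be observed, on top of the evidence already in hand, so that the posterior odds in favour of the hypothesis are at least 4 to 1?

4

Prior odds = 0.00125/0.99875 = 1/799.
Combined Bayes factor of the evidence already in hand = (1/6) × 15 = 2.5.
Odds after that evidence = (1/799) × 2.5 = 5/1598.
Target odds = 4.
Need 6ⁿ ≥ 4 ÷ (5/1598) = 1278.4.
6³ = 216 falls short of 1278.4 but 6⁴ = 1296 reaches it, so n = 4.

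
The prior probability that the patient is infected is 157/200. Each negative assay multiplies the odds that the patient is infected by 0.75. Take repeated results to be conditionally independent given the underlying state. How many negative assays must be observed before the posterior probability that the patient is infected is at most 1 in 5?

Prior odds: 0.785 ÷ 0.215 = 157/43.
Likelihood ratio per negative assay = 0.75.
Target posterior odds = 0.2/0.8 = 0.25.
Need (157/43) × 0.75ⁿ ≤ 0.25, i.e. 0.75ⁿ ≤ 43/628.
0.75⁹ = 19683/262144 is still above 43/628 but 0.75¹⁰ = 59049/1048576 is at or below it, so n = 10.

10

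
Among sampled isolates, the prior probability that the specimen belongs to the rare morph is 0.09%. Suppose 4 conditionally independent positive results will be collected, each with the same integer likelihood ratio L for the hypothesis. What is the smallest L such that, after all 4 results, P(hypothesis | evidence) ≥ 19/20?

Prior odds = 0.0009/0.9991 = 9/9991.
Target odds = 0.95/0.05 = 19.
Need L⁴ ≥ 19 ÷ (9/9991) = 189829/9.
12⁴ = 20736 < 189829/9 ≤ 28561 = 13⁴, so L = 13.

13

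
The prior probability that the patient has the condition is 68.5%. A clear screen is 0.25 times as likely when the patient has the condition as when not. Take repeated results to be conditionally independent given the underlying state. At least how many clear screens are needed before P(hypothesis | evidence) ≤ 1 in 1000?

Prior odds = 0.685/0.315 = 137/63.
Likelihood ratio per clear screen = 0.25.
Target odds: 0.001 ÷ 0.999 = 1/999.
Need (137/63) × 0.25ⁿ ≤ 1/999, i.e. 0.25ⁿ ≤ 7/15207.
0.25⁵ = 1/1024 is still above 7/15207 but 0.25⁶ = 1/4096 is at or below it, so n = 6.

6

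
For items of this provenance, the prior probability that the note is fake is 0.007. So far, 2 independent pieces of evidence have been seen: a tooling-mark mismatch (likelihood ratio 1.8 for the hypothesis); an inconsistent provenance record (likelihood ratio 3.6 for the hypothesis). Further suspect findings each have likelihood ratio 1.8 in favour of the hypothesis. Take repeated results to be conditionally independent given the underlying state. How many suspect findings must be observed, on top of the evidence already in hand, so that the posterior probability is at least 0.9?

Prior odds = 0.007/0.993 = 7/993.
Combined Bayes factor of the evidence already in hand = 1.8 × 3.6 = 6.48.
Odds after that evidence = (7/993) × 6.48 = 378/8275.
Target odds = 0.9/0.1 = 9.
Need 1.8ⁿ ≥ 9 ÷ (378/8275) = 8275/42.
1.8⁸ = 43046721/390625 falls short of 8275/42 but 1.8⁹ = 387420489/1953125 reaches it, so n = 9.

9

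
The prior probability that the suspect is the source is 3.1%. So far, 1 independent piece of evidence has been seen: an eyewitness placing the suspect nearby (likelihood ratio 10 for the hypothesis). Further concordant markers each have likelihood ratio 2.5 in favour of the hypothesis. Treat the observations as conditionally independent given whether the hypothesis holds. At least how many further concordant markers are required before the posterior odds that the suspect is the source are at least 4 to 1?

Prior odds = 0.031/0.969 = 31/969.
Bayes factor of the evidence already in hand = 10.
Odds after that evidence = (31/969) × 10 = 310/969.
Target odds = 4.
Need 2.5ⁿ ≥ 4 ÷ (310/969) = 1938/155.
2.5² = 6.25 falls short of 1938/155 but 2.5³ = 15.625 reaches it, so n = 3.

3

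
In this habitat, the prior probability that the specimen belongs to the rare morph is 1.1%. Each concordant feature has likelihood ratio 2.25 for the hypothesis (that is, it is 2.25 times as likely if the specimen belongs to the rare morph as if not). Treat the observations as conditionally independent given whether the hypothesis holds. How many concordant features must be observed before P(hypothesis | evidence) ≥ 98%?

Prior odds = 0.011/0.989 = 11/989.
Likelihood ratio per concordant feature = 2.25.
Target posterior odds = 0.98/0.02 = 49.
Require 2.25ⁿ ≥ 49 ÷ (11/989) = 48461/11.
2.25¹⁰ ≈3325.26 falls short of 48461/11 but 2.25¹¹ ≈7481.83 reaches it, so n = 11.

11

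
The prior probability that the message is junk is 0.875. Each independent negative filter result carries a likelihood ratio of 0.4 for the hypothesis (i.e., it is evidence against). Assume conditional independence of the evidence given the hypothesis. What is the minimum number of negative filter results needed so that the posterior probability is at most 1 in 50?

Prior odds: 0.875 ÷ 0.125 = 7.
Likelihood ratio per negative filter result = 0.4.
Target odds: 0.02 ÷ 0.98 = 1/49.
Need 7 × 0.4ⁿ ≤ 1/49, i.e. 0.4ⁿ ≤ 1/343.
0.4⁶ = 64/15625 is still above 1/343 but 0.4⁷ = 128/78125 is at or below it, so n = 7.

7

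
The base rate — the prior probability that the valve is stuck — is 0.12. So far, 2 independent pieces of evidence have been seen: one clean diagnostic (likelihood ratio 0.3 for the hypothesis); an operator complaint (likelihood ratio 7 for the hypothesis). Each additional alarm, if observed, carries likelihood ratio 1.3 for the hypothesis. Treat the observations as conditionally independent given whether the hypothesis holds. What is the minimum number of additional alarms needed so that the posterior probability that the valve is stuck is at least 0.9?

14

Prior odds = 0.12/0.88 = 3/22.
Combined Bayes factor of the evidence already in hand = 0.3 × 7 = 2.1.
Odds after that evidence = (3/22) × 2.1 = 63/220.
Target odds = 0.9/0.1 = 9.
Need 1.3ⁿ ≥ 9 ÷ (63/220) = 220/7.
1.3¹³ ≈30.2875 falls short of 220/7 but 1.3¹⁴ ≈39.3738 reaches it, so n = 14.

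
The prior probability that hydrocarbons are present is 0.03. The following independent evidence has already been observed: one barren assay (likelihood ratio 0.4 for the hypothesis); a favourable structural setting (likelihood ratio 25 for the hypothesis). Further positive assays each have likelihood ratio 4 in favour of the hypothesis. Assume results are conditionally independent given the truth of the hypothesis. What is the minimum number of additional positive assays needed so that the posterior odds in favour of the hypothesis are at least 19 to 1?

Prior odds = 0.03/0.97 = 3/97.
Combined Bayes factor of the evidence already in hand = 0.4 × 25 = 10.
Odds after that evidence = (3/97) × 10 = 30/97.
Target odds = 19.
Need 4ⁿ ≥ 19 ÷ (30/97) = 1843/30.
4² = 16 falls short of 1843/30 but 4³ = 64 reaches it, so n = 3.

3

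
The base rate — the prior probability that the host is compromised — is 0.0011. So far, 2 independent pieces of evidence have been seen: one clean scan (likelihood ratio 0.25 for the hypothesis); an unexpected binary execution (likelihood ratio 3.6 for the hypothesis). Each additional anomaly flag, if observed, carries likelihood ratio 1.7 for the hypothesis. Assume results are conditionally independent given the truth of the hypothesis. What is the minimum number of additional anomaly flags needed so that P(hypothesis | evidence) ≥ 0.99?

22

Prior odds = 0.0011/0.9989 = 11/9989.
Combined Bayes factor of the evidence already in hand = 0.25 × 3.6 = 0.9.
Odds after that evidence = (11/9989) × 0.9 = 99/99890.
Target odds = 0.99/0.01 = 99.
Need 1.7ⁿ ≥ 99 ÷ (99/99890) = 99890.
1.7²¹ ≈69091.9 falls short of 99890 but 1.7²² ≈117456 reaches it, so n = 22.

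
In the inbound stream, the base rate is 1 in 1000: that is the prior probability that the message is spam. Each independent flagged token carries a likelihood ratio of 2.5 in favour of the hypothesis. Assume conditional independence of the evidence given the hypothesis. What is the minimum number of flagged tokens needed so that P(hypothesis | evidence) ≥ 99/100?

Prior odds: 0.001 ÷ 0.999 = 1/999.
Likelihood ratio per flagged token = 2.5.
Target posterior odds = 0.99/0.01 = 99.
Require 2.5ⁿ ≥ 99 ÷ (1/999) = 98901.
2.5¹² = 244140625/4096 falls short of 98901 but 2.5¹³ ≈149012 reaches it, so n = 13.

13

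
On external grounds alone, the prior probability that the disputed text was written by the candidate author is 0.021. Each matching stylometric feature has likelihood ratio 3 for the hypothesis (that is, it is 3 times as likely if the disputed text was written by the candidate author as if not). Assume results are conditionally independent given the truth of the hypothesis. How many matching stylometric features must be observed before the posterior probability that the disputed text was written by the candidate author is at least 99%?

8

Prior odds: 0.021 ÷ 0.979 = 21/979.
Likelihood ratio per matching stylometric feature = 3.
Target odds: 0.99 ÷ 0.01 = 99.
Need (21/979) × 3ⁿ ≥ 99, i.e. 3ⁿ ≥ 32307/7.
3⁷ = 2187 falls short of 32307/7 but 3⁸ = 6561 reaches it, so n = 8.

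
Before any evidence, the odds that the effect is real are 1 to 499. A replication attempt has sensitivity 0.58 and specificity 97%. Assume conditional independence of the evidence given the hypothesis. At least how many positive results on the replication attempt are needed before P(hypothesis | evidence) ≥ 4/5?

3

Prior odds = 1/499.
False-positive rate = 1 − 0.97 = 0.03; likelihood ratio of a positive = 0.58/0.03 = 58/3.
Target posterior odds = 0.8/0.2 = 4.
Need (1/499) × (58/3)ⁿ ≥ 4, i.e. (58/3)ⁿ ≥ 1996.
(58/3)² = 3364/9 falls short of 1996 but (58/3)³ = 195112/27 reaches it, so n = 3.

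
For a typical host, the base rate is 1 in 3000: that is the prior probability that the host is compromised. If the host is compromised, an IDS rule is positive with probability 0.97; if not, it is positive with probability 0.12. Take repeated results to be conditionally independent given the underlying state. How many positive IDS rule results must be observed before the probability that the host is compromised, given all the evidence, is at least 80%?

Prior odds: (1/3000) ÷ (2999/3000) = 1/2999.
Likelihood ratio of a positive = 0.97/0.12 = 97/12.
Target odds: 0.8 ÷ 0.2 = 4.
Require (97/12)ⁿ ≥ 4 ÷ (1/2999) = 11996.
(97/12)⁴ = 88529281/20736 falls short of 11996 but (97/12)⁵ ≈34510.6 reaches it, so n = 5.

5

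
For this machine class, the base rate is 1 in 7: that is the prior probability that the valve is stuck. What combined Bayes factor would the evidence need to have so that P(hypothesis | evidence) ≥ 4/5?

Prior odds = (1/7)/(6/7) = 1/6.
Target odds = 0.8/0.2 = 4.
Required Bayes factor = 4 ÷ (1/6) = 24.

24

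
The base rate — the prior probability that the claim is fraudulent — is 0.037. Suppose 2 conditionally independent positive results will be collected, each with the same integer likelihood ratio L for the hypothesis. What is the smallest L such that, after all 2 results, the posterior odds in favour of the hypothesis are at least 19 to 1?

23

Prior odds = 0.037/0.963 = 37/963.
Target odds = 19.
Need L² ≥ 19 ÷ (37/963) = 18297/37.
22² = 484 < 18297/37 ≤ 529 = 23², so L = 23.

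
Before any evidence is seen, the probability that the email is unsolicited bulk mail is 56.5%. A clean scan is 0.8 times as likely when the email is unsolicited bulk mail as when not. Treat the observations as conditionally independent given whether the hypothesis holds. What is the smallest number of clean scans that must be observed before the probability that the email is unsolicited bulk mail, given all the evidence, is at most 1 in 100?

Prior odds: 0.565 ÷ 0.435 = 113/87.
Likelihood ratio per clean scan = 0.8.
Target posterior odds = 0.01/0.99 = 1/99.
Require 0.8ⁿ ≤ 1/99 ÷ (113/87) = 29/3729.
0.8²¹ ≈0.00922337 is still above 29/3729 but 0.8²² ≈0.0073787 is at or below it, so n = 22.

22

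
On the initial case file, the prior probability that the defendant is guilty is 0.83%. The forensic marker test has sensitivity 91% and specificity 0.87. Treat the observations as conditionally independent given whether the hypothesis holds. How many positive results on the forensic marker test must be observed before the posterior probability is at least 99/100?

Prior odds = 0.0083/0.9917 = 83/9917.
False-positive rate = 1 − 0.87 = 0.13; likelihood ratio of a positive = 0.91/0.13 = 7.
Target posterior odds = 0.99/0.01 = 99.
Need (83/9917) × 7ⁿ ≥ 99, i.e. 7ⁿ ≥ 981783/83.
7⁴ = 2401 falls short of 981783/83 but 7⁵ = 16807 reaches it, so n = 5.

5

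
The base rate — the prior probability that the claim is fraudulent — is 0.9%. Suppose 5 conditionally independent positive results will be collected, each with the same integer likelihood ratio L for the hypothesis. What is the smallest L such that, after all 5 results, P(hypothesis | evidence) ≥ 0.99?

7

Prior odds = 0.009/0.991 = 9/991.
Target odds = 0.99/0.01 = 99.
Need L⁵ ≥ 99 ÷ (9/991) = 10901.
6⁵ = 7776 < 10901 ≤ 16807 = 7⁵, so L = 7.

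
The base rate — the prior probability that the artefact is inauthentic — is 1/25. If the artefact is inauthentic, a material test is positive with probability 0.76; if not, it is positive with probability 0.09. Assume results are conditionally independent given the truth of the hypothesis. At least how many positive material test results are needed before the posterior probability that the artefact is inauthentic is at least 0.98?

4

Prior odds = 0.04/0.96 = 1/24.
Likelihood ratio of a positive = 0.76/0.09 = 76/9.
Target posterior odds = 0.98/0.02 = 49.
Require (76/9)ⁿ ≥ 49 ÷ (1/24) = 1176.
(76/9)³ = 438976/729 falls short of 1176 but (76/9)⁴ = 33362176/6561 reaches it, so n = 4.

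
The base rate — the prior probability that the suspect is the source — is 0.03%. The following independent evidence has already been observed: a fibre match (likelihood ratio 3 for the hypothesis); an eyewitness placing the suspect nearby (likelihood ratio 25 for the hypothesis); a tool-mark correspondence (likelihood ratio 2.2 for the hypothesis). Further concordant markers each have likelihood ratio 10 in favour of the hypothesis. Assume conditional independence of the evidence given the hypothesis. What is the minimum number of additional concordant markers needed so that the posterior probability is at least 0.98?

3

Prior odds = 0.0003/0.9997 = 3/9997.
Combined Bayes factor of the evidence already in hand = 3 × 25 × 2.2 = 165.
Odds after that evidence = (3/9997) × 165 = 495/9997.
Target odds = 0.98/0.02 = 49.
Need 10ⁿ ≥ 49 ÷ (495/9997) = 489853/495.
10² = 100 falls short of 489853/495 but 10³ = 1000 reaches it, so n = 3.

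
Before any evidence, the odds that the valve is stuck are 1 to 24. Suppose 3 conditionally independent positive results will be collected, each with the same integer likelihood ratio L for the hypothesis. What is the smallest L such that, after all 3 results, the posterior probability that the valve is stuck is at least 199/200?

Prior odds = 1/24.
Target odds = 0.995/0.005 = 199.
Need L³ ≥ 199 ÷ (1/24) = 4776.
16³ = 4096 < 4776 ≤ 4913 = 17³, so L = 17.

17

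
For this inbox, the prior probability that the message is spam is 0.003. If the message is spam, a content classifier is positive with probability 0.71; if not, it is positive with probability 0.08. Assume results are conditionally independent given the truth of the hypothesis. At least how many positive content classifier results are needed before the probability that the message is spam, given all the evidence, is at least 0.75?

Prior odds = 0.003/0.997 = 3/997.
Likelihood ratio of a positive = 0.71/0.08 = 8.875.
Target odds: 0.75 ÷ 0.25 = 3.
Need (3/997) × 8.875ⁿ ≥ 3, i.e. 8.875ⁿ ≥ 997.
8.875³ = 357911/512 falls short of 997 but 8.875⁴ = 25411681/4096 reaches it, so n = 4.

4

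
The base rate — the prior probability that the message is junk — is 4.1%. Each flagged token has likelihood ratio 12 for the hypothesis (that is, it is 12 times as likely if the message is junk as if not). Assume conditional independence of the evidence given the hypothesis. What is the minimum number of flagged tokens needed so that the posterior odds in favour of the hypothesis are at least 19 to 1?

3

Prior odds: 0.041 ÷ 0.959 = 41/959.
Likelihood ratio per flagged token = 12.
Target odds = 19.
Need (41/959) × 12ⁿ ≥ 19, i.e. 12ⁿ ≥ 18221/41.
12² = 144 falls short of 18221/41 but 12³ = 1728 reaches it, so n = 3.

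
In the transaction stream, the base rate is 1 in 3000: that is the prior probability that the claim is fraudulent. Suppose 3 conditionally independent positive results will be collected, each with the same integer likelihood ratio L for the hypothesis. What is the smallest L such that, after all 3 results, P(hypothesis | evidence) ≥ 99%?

67

Prior odds = (1/3000)/(2999/3000) = 1/2999.
Target odds = 0.99/0.01 = 99.
Need L³ ≥ 99 ÷ (1/2999) = 296901.
66³ = 287496 < 296901 ≤ 300763 = 67³, so L = 67.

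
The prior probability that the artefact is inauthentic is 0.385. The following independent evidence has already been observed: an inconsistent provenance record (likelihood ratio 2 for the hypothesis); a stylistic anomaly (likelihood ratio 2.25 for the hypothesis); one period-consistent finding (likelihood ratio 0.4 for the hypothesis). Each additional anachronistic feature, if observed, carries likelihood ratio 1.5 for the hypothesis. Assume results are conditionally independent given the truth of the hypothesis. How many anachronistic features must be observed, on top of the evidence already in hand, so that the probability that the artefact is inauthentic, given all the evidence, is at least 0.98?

10

Prior odds = 0.385/0.615 = 77/123.
Combined Bayes factor of the evidence already in hand = 2 × 2.25 × 0.4 = 1.8.
Odds after that evidence = (77/123) × 1.8 = 231/205.
Target odds = 0.98/0.02 = 49.
Need 1.5ⁿ ≥ 49 ÷ (231/205) = 1435/33.
1.5⁹ = 19683/512 falls short of 1435/33 but 1.5¹⁰ = 59049/1024 reaches it, so n = 10.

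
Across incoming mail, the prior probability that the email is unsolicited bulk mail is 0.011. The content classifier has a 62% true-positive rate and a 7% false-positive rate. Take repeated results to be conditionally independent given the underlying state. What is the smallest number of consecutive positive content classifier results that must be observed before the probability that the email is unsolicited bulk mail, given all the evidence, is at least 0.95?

Prior odds: 0.011 ÷ 0.989 = 11/989.
Likelihood ratio of a positive result = 0.62/0.07 = 62/7.
Target posterior odds = 0.95/0.05 = 19.
Require (62/7)ⁿ ≥ 19 ÷ (11/989) = 18791/11.
(62/7)³ = 238328/343 falls short of 18791/11 but (62/7)⁴ = 14776336/2401 reaches it, so n = 4.

4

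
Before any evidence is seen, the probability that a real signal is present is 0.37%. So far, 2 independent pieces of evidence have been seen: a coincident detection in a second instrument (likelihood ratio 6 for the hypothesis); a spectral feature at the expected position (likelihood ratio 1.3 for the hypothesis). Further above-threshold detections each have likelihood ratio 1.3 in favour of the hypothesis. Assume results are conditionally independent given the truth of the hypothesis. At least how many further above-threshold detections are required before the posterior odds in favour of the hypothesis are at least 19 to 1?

25

Prior odds = 0.0037/0.9963 = 37/9963.
Combined Bayes factor of the evidence already in hand = 6 × 1.3 = 7.8.
Odds after that evidence = (37/9963) × 7.8 = 481/16605.
Target odds = 19.
Need 1.3ⁿ ≥ 19 ÷ (481/16605) = 315495/481.
1.3²⁴ ≈542.801 falls short of 315495/481 but 1.3²⁵ ≈705.641 reaches it, so n = 25.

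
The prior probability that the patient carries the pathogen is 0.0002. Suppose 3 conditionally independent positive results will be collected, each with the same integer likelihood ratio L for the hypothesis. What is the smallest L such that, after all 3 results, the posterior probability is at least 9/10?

Prior odds = 0.0002/0.9998 = 1/4999.
Target odds = 0.9/0.1 = 9.
Need L³ ≥ 9 ÷ (1/4999) = 44991.
35³ = 42875 < 44991 ≤ 46656 = 36³, so L = 36.

36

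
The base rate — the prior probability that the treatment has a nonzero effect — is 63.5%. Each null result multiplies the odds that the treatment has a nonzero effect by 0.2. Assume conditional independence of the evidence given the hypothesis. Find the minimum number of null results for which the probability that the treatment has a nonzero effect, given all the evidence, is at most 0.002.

Prior odds: 0.635 ÷ 0.365 = 127/73.
Likelihood ratio per null result = 0.2.
Target odds: 0.002 ÷ 0.998 = 1/499.
Need (127/73) × 0.2ⁿ ≤ 1/499, i.e. 0.2ⁿ ≤ 73/63373.
0.2⁴ = 0.0016 is still above 73/63373 but 0.2⁵ = 0.00032 is at or below it, so n = 5.

5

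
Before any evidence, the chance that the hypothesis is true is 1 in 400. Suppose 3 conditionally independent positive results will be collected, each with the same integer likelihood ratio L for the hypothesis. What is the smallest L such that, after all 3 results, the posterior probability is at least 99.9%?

Prior odds = 0.0025/0.9975 = 1/399.
Target odds = 0.999/0.001 = 999.
Need L³ ≥ 999 ÷ (1/399) = 398601.
73³ = 389017 < 398601 ≤ 405224 = 74³, so L = 74.

74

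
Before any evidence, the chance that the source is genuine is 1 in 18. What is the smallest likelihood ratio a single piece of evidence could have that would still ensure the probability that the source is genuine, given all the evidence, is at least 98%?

Prior odds = (1/18)/(17/18) = 1/17.
Target odds = 0.98/0.02 = 49.
Required Bayes factor = 49 ÷ (1/17) = 833.

833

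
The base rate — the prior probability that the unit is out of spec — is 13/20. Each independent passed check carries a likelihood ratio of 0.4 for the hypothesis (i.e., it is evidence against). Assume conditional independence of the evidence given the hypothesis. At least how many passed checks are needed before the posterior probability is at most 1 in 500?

8

Prior odds = 0.65/0.35 = 13/7.
Likelihood ratio per passed check = 0.4.
Target posterior odds = 0.002/0.998 = 1/499.
Require 0.4ⁿ ≤ 1/499 ÷ (13/7) = 7/6487.
0.4⁷ = 128/78125 is still above 7/6487 but 0.4⁸ = 256/390625 is at or below it, so n = 8.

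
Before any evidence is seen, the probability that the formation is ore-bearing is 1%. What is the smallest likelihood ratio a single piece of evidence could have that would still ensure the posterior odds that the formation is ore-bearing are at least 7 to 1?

Prior odds = 0.01/0.99 = 1/99.
Target odds = 7.
Required Bayes factor = 7 ÷ (1/99) = 693.

693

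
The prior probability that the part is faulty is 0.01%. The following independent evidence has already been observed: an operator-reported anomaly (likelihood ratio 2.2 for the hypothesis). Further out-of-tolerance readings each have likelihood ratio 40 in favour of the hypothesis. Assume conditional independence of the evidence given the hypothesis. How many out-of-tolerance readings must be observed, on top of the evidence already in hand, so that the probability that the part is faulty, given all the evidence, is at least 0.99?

Prior odds = 0.0001/0.9999 = 1/9999.
Bayes factor of the evidence already in hand = 2.2.
Odds after that evidence = (1/9999) × 2.2 = 1/4545.
Target odds = 0.99/0.01 = 99.
Need 40ⁿ ≥ 99 ÷ (1/4545) = 449955.
40³ = 64000 falls short of 449955 but 40⁴ = 2560000 reaches it, so n = 4.

4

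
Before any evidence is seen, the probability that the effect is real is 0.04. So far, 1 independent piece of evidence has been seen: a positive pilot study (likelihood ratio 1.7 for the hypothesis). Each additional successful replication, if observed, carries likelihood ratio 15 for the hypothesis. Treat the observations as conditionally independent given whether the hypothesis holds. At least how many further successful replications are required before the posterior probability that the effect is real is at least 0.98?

3

Prior odds = 0.04/0.96 = 1/24.
Bayes factor of the evidence already in hand = 1.7.
Odds after that evidence = (1/24) × 1.7 = 17/240.
Target odds = 0.98/0.02 = 49.
Need 15ⁿ ≥ 49 ÷ (17/240) = 11760/17.
15² = 225 falls short of 11760/17 but 15³ = 3375 reaches it, so n = 3.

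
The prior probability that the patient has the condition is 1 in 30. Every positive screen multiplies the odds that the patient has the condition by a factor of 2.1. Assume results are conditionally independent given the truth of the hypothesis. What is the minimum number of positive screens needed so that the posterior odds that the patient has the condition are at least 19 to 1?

Prior odds = (1/30)/(29/30) = 1/29.
Likelihood ratio per positive screen = 2.1.
Target odds = 19.
Need (1/29) × 2.1ⁿ ≥ 19, i.e. 2.1ⁿ ≥ 551.
2.1⁸ ≈378.229 falls short of 551 but 2.1⁹ ≈794.28 reaches it, so n = 9.

9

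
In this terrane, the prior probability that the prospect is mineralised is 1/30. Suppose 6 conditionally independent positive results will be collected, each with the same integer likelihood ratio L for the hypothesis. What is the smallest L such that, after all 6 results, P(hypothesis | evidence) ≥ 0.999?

Prior odds = (1/30)/(29/30) = 1/29.
Target odds = 0.999/0.001 = 999.
Need L⁶ ≥ 999 ÷ (1/29) = 28971.
5⁶ = 15625 < 28971 ≤ 46656 = 6⁶, so L = 6.

6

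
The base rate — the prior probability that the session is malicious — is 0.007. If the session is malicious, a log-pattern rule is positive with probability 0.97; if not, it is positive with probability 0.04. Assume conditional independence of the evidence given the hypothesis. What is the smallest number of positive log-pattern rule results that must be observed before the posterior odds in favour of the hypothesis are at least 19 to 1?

Prior odds = 0.007/0.993 = 7/993.
Likelihood ratio of a positive = 0.97/0.04 = 24.25.
Target odds = 19.
Require 24.25ⁿ ≥ 19 ÷ (7/993) = 18867/7.
24.25² = 588.0625 falls short of 18867/7 but 24.25³ = 912673/64 reaches it, so n = 3.

3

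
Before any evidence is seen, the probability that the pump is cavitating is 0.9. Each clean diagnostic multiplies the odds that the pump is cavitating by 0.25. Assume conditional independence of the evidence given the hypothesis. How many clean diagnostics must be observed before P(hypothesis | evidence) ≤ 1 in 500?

7

Prior odds: 0.9 ÷ 0.1 = 9.
Likelihood ratio per clean diagnostic = 0.25.
Target posterior odds = 0.002/0.998 = 1/499.
Require 0.25ⁿ ≤ 1/499 ÷ 9 = 1/4491.
0.25⁶ = 1/4096 is still above 1/4491 but 0.25⁷ = 1/16384 is at or below it, so n = 7.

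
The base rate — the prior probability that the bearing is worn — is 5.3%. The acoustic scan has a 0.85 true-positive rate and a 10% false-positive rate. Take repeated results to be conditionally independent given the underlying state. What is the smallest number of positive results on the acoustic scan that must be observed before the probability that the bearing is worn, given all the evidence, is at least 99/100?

4

Prior odds: 0.053 ÷ 0.947 = 53/947.
Likelihood ratio of a positive result = 0.85/0.1 = 8.5.
Target odds: 0.99 ÷ 0.01 = 99.
Need (53/947) × 8.5ⁿ ≥ 99, i.e. 8.5ⁿ ≥ 93753/53.
8.5³ = 614.125 falls short of 93753/53 but 8.5⁴ = 5220.0625 reaches it, so n = 4.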